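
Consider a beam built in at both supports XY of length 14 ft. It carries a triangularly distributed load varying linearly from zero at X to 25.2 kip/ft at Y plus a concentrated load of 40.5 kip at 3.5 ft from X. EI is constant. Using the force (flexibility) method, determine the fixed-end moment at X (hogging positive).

Take the two fixed-end moments M_X, M_Y as redundants; the released structure is the simple span XY.
End rotations of the released simple span under the applied load (×1/EI):
  at X: triangular load, peak 25.2: 7w₀L³/(360EI) = 1345/EI
  at Y: triangular load, peak 25.2: w₀L³/(45EI) = 1537/EI
  at X: point load 40.5 at a = 3.5: Pab(L + b)/(6LEI) = 434.1/EI
  at Y: point load 40.5 at a = 3.5: Pab(L + a)/(6LEI) = 310.1/EI
  θ_X0 = 1779/EI,  θ_Y0 = 1847/EI
Flexibility coefficients: a unit moment at one end gives L/(3EI) there and L/(6EI) at the far end, so f₁₁ = f₂₂ = 4.667/EI and f₁₂ = f₂₁ = 2.333/EI.
Compatibility — zero rotation at each built-in end:
  4.667 M_X + 2.333 M_Y = 1779
  2.333 M_X + 4.667 M_Y = 1847
Solving the pair gives M_X = 244.4 kip·ft and M_Y = 273.5 kip·ft (hogging).

M_X = 244.4 kip·ft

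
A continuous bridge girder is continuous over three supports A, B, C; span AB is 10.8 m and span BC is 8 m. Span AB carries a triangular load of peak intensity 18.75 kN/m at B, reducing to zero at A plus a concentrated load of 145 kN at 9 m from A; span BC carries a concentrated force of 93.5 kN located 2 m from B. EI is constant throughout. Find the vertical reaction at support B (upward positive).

R_B = 313 kN

Take M_B as the redundant. Released structure: two simple spans AB and BC with a hinge at B.
Discontinuity in slope at B on the released structure — sum the simple-span end rotations:
  span AB: triangular load, peak 18.75: w₀L³/(45EI) = 524.9/EI
  span AB: point load 145 at a = 9: Pab(L + a)/(6LEI) = 717.8/EI
  span BC: point load 93.5 at a = 2: Pab(L + b)/(6LEI) = 327.2/EI
  relative rotation θ_0 = (1243 + 327.2)/EI = 1570/EI
A unit hogging moment at B produces rotation L₁/(3EI) + L₂/(3EI) = 6.267/EI.
Compatibility: M_B·(L₁+L₂)/(3EI) = θ_0, giving M_B = 250.5 kN·m (hogging).
Span AB, ΣM about A with M_B applied at B: R_B^{AB}·10.8 = 2034 + 250.5, so R_B^{AB} = 211.5 kN and R_A = 246.2 − 211.5 = 34.72 kN.
Span BC, ΣM about C: R_B^{BC}·8 = 561 + 250.5, so R_B^{BC} = 101.4 kN and R_C = 93.5 − 101.4 = -7.939 kN.
R_B = 211.5 + 101.4 = 313 kN.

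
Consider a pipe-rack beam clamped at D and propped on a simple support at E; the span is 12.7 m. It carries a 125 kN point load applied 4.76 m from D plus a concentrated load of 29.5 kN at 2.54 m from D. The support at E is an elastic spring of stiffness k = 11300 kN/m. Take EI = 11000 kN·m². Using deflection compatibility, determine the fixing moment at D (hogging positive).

Take the reaction at E as the redundant and release it; the primary structure is a cantilever fixed at D.
Free-end deflection of the primary structure under the applied loading (downward +):
  point load 125 at a = 4.76: Pa²(3L − a)/(6EI) = 15738/EI
  point load 29.5 at a = 2.54: Pa²(3L − a)/(6EI) = 1128/EI
  δ_0 = 16866/EI
Tip deflection under a unit load at E: L³/(3EI) = 682.8/EI.
With EI = 11000 kN·m²: δ_0 = 1.5332 m and δ_{EE} = 0.062072 m/kN.
Compatibility — the spring shortens by R_E/k under the reaction it provides: δ_0 − R_E·δ_{EE} = R_E/k. With 1/k = 0.000088 m/kN, R_E = δ_0 / (δ_{EE} + 1/k) = 1.5332 / (0.062072 + 0.000088) = 24.67 kN.
Moment equilibrium about D: M_D = Σ(load moments about D) − R_E·L = 669.9 − 24.67×12.7 = 356.7 kN·m.

M_D = 356.7 kN·m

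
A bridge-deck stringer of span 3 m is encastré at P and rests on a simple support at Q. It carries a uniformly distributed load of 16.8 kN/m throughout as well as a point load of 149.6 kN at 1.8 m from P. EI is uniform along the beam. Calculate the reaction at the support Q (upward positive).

Choose R_Q as the redundant. The primary structure is the cantilever fixed at P.
Primary-structure tip deflection at Q by superposition:
  UDL 16.8: wL⁴/(8EI) = 170.1/EI
  point load 149.6 at a = 1.8: Pa²(3L − a)/(6EI) = 581.6/EI
  δ_0 = 751.7/EI
Flexibility coefficient — unit upward force at Q: δ_{QQ} = L³/(3EI) = 9/EI.
The prop prevents deflection at Q: R_Q = δ_0/δ_{QQ} = 751.7/9 = 83.53 kN.

R_Q = 83.53 kN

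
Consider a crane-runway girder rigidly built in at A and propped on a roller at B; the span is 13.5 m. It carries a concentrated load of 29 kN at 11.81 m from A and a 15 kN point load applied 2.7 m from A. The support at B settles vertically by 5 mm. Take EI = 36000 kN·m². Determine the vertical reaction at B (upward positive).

R_B = 24.2 kN

Choose R_B as the redundant. The primary structure is the cantilever fixed at A.
Deflection at B on the released cantilever, summing each load's contribution:
  point load 29 at a = 11.81: Pa²(3L − a)/(6EI) = 19341/EI
  point load 15 at a = 2.7: Pa²(3L − a)/(6EI) = 688.9/EI
  δ_0 = 20030/EI
Tip deflection under a unit load at B: L³/(3EI) = 820.1/EI.
With EI = 36000 kN·m²: δ_0 = 0.55638 m and δ_{BB} = 0.022781 m/kN.
Compatibility — the beam at B must follow the support down by 0.005 m: δ_0 − R_B·δ_{BB} = 0.005, so R_B = (0.55638 − 0.005)/0.022781 = 24.2 kN.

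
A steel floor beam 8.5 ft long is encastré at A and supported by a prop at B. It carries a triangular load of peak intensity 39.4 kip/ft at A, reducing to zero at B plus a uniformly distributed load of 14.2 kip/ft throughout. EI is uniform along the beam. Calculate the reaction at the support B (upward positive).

R_B = 78.75 kip

Remove the prop at B; the released (primary) structure is a cantilever built in at A.
Deflection at B on the released cantilever, summing each load's contribution:
  triangular load, peak 39.4 at the fixed end: w₀L⁴/(30EI) = 6856/EI
  UDL 14.2: wL⁴/(8EI) = 9266/EI
  δ_0 = 16121/EI
Tip deflection under a unit load at B: L³/(3EI) = 204.7/EI.
The prop prevents deflection at B: R_B = δ_0/δ_{BB} = 16121/204.7 = 78.75 kip.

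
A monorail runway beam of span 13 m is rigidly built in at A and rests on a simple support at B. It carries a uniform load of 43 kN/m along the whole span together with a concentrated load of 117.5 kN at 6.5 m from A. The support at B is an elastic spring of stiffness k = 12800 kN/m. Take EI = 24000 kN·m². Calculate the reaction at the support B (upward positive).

Take the reaction at B as the redundant and release it; the primary structure is a cantilever fixed at A.
Downward deflection at the released point B due to the loads:
  UDL 43: wL⁴/(8EI) = 153515/EI
  point load 117.5 at a = 6.5: Pa²(3L − a)/(6EI) = 26890/EI
  δ_0 = 180406/EI
Flexibility coefficient — unit upward force at B: δ_{BB} = L³/(3EI) = 732.3/EI.
With EI = 24000 kN·m²: δ_0 = 7.5169 m and δ_{BB} = 0.030514 m/kN.
Compatibility — the spring shortens by R_B/k under the reaction it provides: δ_0 − R_B·δ_{BB} = R_B/k. With 1/k = 0.000078 m/kN, R_B = δ_0 / (δ_{BB} + 1/k) = 7.5169 / (0.030514 + 0.000078) = 245.7 kN.

R_B = 245.7 kN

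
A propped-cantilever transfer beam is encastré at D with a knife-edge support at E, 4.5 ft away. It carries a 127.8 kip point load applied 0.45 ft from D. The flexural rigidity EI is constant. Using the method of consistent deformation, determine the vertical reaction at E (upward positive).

R_E = 1.853 kip

Choose R_E as the redundant. The primary structure is the cantilever fixed at D.
Free-end deflection of the primary structure under the applied loading (downward +):
  point load 127.8 at a = 0.45: Pa²(3L − a)/(6EI) = 56.29/EI
Tip deflection under a unit load at E: L³/(3EI) = 30.38/EI.
Compatibility at E: δ_0 − R_E·δ_{EE} = 0, so R_E = 56.29/30.38 = 1.853 kip.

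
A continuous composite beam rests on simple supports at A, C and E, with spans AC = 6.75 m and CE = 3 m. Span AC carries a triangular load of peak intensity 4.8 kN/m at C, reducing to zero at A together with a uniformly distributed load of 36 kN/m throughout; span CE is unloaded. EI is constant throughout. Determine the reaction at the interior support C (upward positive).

Insert a hinge at C; M_C is the redundant, and each span becomes simply supported.
End slopes at the hinge C, treating each span as simply supported:
  span AC: triangular load, peak 4.8: w₀L³/(45EI) = 32.8/EI
  span AC: UDL 36: wL³/(24EI) = 461.3/EI
  relative rotation θ_0 = (494.1 + 0)/EI = 494.1/EI
A unit hogging moment at C produces rotation L₁/(3EI) + L₂/(3EI) = 3.25/EI.
Compatibility: M_C·(L₁+L₂)/(3EI) = θ_0, giving M_C = 152 kN·m (hogging).
Span AC, ΣM about A with M_C applied at C: R_C^{AC}·6.75 = 893 + 152, so R_C^{AC} = 154.8 kN and R_A = 259.2 − 154.8 = 104.4 kN.
Span CE, ΣM about E: R_C^{CE}·3 = 0 + 152, so R_C^{CE} = 50.68 kN and R_E = 0 − 50.68 = -50.68 kN.
R_C = 154.8 + 50.68 = 205.5 kN.

R_C = 205.5 kN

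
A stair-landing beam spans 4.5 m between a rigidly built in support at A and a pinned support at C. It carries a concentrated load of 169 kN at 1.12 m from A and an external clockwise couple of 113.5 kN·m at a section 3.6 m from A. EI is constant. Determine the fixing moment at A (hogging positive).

M_A = 74.54 kN·m

Choose R_C as the redundant. The primary structure is the cantilever fixed at A.
Free-end deflection of the primary structure under the applied loading (downward +):
  point load 169 at a = 1.12: Pa²(3L − a)/(6EI) = 437.4/EI
  clockwise couple 113.5 at a = 3.6: M₀a(2L − a)/(2EI) = 1103/EI
  δ_0 = 1541/EI
Tip deflection under a unit load at C: L³/(3EI) = 30.38/EI.
Compatibility at C: δ_0 − R_C·δ_{CC} = 0, so R_C = 1541/30.38 = 50.72 kN.
Moment equilibrium about A: M_A = Σ(load moments about A) − R_C·L = 302.8 − 50.72×4.5 = 74.54 kN·m.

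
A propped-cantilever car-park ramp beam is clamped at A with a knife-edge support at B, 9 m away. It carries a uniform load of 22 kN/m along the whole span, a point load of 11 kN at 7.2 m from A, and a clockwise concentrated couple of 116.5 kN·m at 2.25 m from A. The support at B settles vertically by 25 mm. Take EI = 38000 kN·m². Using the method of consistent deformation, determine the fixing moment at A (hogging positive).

Remove the prop at B; the released (primary) structure is a cantilever built in at A.
Free-end deflection of the primary structure under the applied loading (downward +):
  UDL 22: wL⁴/(8EI) = 18043/EI
  point load 11 at a = 7.2: Pa²(3L − a)/(6EI) = 1882/EI
  clockwise couple 116.5 at a = 2.25: M₀a(2L − a)/(2EI) = 2064/EI
  δ_0 = 21989/EI
Tip deflection under a unit load at B: L³/(3EI) = 243/EI.
With EI = 38000 kN·m²: δ_0 = 0.57865 m and δ_{BB} = 0.006395 m/kN.
Compatibility — the beam at B must follow the support down by 0.025 m: δ_0 − R_B·δ_{BB} = 0.025, so R_B = (0.57865 − 0.025)/0.006395 = 86.58 kN.
Moment equilibrium about A: M_A = Σ(load moments about A) − R_B·L = 1087 − 86.58×9 = 307.5 kN·m.

M_A = 307.5 kN·m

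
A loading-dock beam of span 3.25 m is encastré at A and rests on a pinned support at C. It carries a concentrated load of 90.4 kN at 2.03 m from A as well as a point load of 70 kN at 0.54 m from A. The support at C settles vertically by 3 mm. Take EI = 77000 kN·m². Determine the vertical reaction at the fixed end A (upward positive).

R_A = 136 kN

Take the reaction at C as the redundant and release it; the primary structure is a cantilever fixed at A.
Downward deflection at the released point C due to the loads:
  point load 90.4 at a = 2.03: Pa²(3L − a)/(6EI) = 479.3/EI
  point load 70 at a = 0.54: Pa²(3L − a)/(6EI) = 31.33/EI
  δ_0 = 510.7/EI
Flexibility coefficient — unit upward force at C: δ_{CC} = L³/(3EI) = 11.44/EI.
With EI = 77000 kN·m²: δ_0 = 0.006632 m and δ_{CC} = 0.000149 m/kN.
Compatibility — the beam at C must follow the support down by 0.003 m: δ_0 − R_C·δ_{CC} = 0.003, so R_C = (0.006632 − 0.003)/0.000149 = 24.44 kN.
Vertical equilibrium: R_A = ΣP − R_C = 160.4 − 24.44 = 136 kN.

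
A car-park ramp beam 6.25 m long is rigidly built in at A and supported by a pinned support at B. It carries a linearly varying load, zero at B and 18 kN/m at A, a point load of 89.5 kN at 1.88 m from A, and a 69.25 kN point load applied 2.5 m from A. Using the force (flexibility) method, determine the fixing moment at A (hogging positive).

Remove the prop at B; the released (primary) structure is a cantilever built in at A.
Free-end deflection of the primary structure under the applied loading (downward +):
  triangular load, peak 18 at the fixed end: w₀L⁴/(30EI) = 915.5/EI
  point load 89.5 at a = 1.88: Pa²(3L − a)/(6EI) = 889.4/EI
  point load 69.25 at a = 2.5: Pa²(3L − a)/(6EI) = 1172/EI
  δ_0 = 2977/EI
Flexibility coefficient — unit upward force at B: δ_{BB} = L³/(3EI) = 81.38/EI.
The prop prevents deflection at B: R_B = δ_0/δ_{BB} = 2977/81.38 = 36.58 kN.
Moment equilibrium about A: M_A = Σ(load moments about A) − R_B·L = 458.6 − 36.58×6.25 = 229.9 kN·m.

M_A = 229.9 kN·m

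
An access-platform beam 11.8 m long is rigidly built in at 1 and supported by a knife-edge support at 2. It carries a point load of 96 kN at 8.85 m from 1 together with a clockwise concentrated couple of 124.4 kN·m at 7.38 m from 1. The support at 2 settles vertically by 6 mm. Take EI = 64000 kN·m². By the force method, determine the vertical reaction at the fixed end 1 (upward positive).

Release the roller at 2. Primary structure: cantilever fixed at 1.
Deflection at 2 on the released cantilever, summing each load's contribution:
  point load 96 at a = 8.85: Pa²(3L − a)/(6EI) = 33271/EI
  clockwise couple 124.4 at a = 7.38: M₀a(2L − a)/(2EI) = 7446/EI
  δ_0 = 40717/EI
Flexibility coefficient — unit upward force at 2: δ_{22} = L³/(3EI) = 547.7/EI.
With EI = 64000 kN·m²: δ_0 = 0.6362 m and δ_{22} = 0.008557 m/kN.
Compatibility — the beam at 2 must follow the support down by 0.006 m: δ_0 − R_2·δ_{22} = 0.006, so R_2 = (0.6362 − 0.006)/0.008557 = 73.64 kN.
Vertical equilibrium: R_1 = ΣP − R_2 = 96 − 73.64 = 22.36 kN.

R_1 = 22.36 kN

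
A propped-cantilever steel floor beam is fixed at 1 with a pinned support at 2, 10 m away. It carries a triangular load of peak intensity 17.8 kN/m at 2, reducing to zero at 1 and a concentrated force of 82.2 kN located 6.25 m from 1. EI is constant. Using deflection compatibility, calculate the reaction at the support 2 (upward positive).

Take the reaction at 2 as the redundant and release it; the primary structure is a cantilever fixed at 1.
Free-end deflection of the primary structure under the applied loading (downward +):
  triangular load, peak 17.8 at the free end: 11w₀L⁴/(120EI) = 16317/EI
  point load 82.2 at a = 6.25: Pa²(3L − a)/(6EI) = 12710/EI
  δ_0 = 29027/EI
Flexibility coefficient — unit upward force at 2: δ_{22} = L³/(3EI) = 333.3/EI.
The prop prevents deflection at 2: R_2 = δ_0/δ_{22} = 29027/333.3 = 87.08 kN.

R_2 = 87.08 kN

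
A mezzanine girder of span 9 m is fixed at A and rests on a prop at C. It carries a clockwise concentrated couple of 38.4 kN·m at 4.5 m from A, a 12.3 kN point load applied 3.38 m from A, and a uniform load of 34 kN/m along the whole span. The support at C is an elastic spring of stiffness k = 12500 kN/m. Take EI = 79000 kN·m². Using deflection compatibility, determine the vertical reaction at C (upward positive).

Remove the prop at C; the released (primary) structure is a cantilever built in at A.
Deflection at C on the released cantilever, summing each load's contribution:
  clockwise couple 38.4 at a = 4.5: M₀a(2L − a)/(2EI) = 1166/EI
  point load 12.3 at a = 3.38: Pa²(3L − a)/(6EI) = 553.2/EI
  UDL 34: wL⁴/(8EI) = 27884/EI
  δ_0 = 29604/EI
Flexibility coefficient — unit upward force at C: δ_{CC} = L³/(3EI) = 243/EI.
With EI = 79000 kN·m²: δ_0 = 0.37473 m and δ_{CC} = 0.003076 m/kN.
Compatibility — the spring shortens by R_C/k under the reaction it provides: δ_0 − R_C·δ_{CC} = R_C/k. With 1/k = 0.00008 m/kN, R_C = δ_0 / (δ_{CC} + 1/k) = 0.37473 / (0.003076 + 0.00008) = 118.7 kN.

R_C = 118.7 kN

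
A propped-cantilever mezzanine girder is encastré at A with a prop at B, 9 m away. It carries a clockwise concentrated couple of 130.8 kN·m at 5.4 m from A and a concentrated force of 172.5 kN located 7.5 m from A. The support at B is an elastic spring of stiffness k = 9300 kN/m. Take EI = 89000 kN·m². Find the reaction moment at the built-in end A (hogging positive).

Take the reaction at B as the redundant and release it; the primary structure is a cantilever fixed at A.
Primary-structure tip deflection at B by superposition:
  clockwise couple 130.8 at a = 5.4: M₀a(2L − a)/(2EI) = 4450/EI
  point load 172.5 at a = 7.5: Pa²(3L − a)/(6EI) = 31535/EI
  δ_0 = 35985/EI
Flexibility coefficient — unit upward force at B: δ_{BB} = L³/(3EI) = 243/EI.
With EI = 89000 kN·m²: δ_0 = 0.40433 m and δ_{BB} = 0.00273 m/kN.
Compatibility — the spring shortens by R_B/k under the reaction it provides: δ_0 − R_B·δ_{BB} = R_B/k. With 1/k = 0.000108 m/kN, R_B = δ_0 / (δ_{BB} + 1/k) = 0.40433 / (0.00273 + 0.000108) = 142.5 kN.
Moment equilibrium about A: M_A = Σ(load moments about A) − R_B·L = 1425 − 142.5×9 = 142.3 kN·m.

M_A = 142.3 kN·m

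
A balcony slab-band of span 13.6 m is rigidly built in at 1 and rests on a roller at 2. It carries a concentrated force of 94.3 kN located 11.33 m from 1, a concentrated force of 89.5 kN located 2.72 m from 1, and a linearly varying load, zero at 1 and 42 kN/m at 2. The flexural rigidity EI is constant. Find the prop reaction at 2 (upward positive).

R_2 = 233 kN

Choose R_2 as the redundant. The primary structure is the cantilever fixed at 1.
Downward deflection at the released point 2 due to the loads:
  point load 94.3 at a = 11.33: Pa²(3L − a)/(6EI) = 59457/EI
  point load 89.5 at a = 2.72: Pa²(3L − a)/(6EI) = 4202/EI
  triangular load, peak 42 at the free end: 11w₀L⁴/(120EI) = 131709/EI
  δ_0 = 195368/EI
Tip deflection under a unit load at 2: L³/(3EI) = 838.5/EI.
The prop prevents deflection at 2: R_2 = δ_0/δ_{22} = 195368/838.5 = 233 kN.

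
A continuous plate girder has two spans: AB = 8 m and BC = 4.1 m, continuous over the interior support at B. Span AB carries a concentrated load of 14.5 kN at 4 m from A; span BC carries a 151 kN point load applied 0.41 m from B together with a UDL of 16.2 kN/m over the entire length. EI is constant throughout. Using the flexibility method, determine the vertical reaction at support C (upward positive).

R_C = 37.61 kN

Insert a hinge at B; M_B is the redundant, and each span becomes simply supported.
End slopes at the hinge B, treating each span as simply supported:
  span AB: point load 14.5 at a = 4: Pab(L + a)/(6LEI) = 58/EI
  span BC: point load 151 at a = 0.41: Pab(L + b)/(6LEI) = 72.34/EI
  span BC: UDL 16.2: wL³/(24EI) = 46.52/EI
  relative rotation θ_0 = (58 + 118.9)/EI = 176.9/EI
A unit hogging moment at B produces rotation L₁/(3EI) + L₂/(3EI) = 4.033/EI.
Compatibility: M_B·(L₁+L₂)/(3EI) = θ_0, giving M_B = 43.85 kN·m (hogging).
Span BC, ΣM about C: R_B^{BC}·4.1 = 693.4 + 43.85, so R_B^{BC} = 179.8 kN and R_C = 217.4 − 179.8 = 37.61 kN.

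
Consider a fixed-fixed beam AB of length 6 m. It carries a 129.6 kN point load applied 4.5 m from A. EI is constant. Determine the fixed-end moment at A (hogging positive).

Release both end moments; the primary structure is a simply-supported span AB with redundants M_A and M_B.
End rotations of the released simple span under the applied load (×1/EI):
  at A: point load 129.6 at a = 4.5: Pab(L + b)/(6LEI) = 182.2/EI
  at B: point load 129.6 at a = 4.5: Pab(L + a)/(6LEI) = 255.2/EI
  θ_A0 = 182.2/EI,  θ_B0 = 255.2/EI
Flexibility coefficients: a unit moment at one end gives L/(3EI) there and L/(6EI) at the far end, so f₁₁ = f₂₂ = 2/EI and f₁₂ = f₂₁ = 1/EI.
Compatibility — zero rotation at each built-in end:
  2 M_A + 1 M_B = 182.2
  1 M_A + 2 M_B = 255.2
Solving the pair gives M_A = 36.45 kN·m and M_B = 109.3 kN·m (hogging).

M_A = 36.45 kN·m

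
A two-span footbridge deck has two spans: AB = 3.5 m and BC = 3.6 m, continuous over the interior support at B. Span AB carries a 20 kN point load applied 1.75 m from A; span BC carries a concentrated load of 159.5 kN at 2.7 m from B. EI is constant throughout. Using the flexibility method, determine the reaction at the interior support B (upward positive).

R_B = 72.75 kN

Take M_B as the redundant. Released structure: two simple spans AB and BC with a hinge at B.
Rotations at B on the released spans (each span's end-slope, ×1/EI):
  span AB: point load 20 at a = 1.75: Pab(L + a)/(6LEI) = 15.31/EI
  span BC: point load 159.5 at a = 2.7: Pab(L + b)/(6LEI) = 80.75/EI
  relative rotation θ_0 = (15.31 + 80.75)/EI = 96.06/EI
A unit hogging moment at B produces rotation L₁/(3EI) + L₂/(3EI) = 2.367/EI.
Compatibility: M_B·(L₁+L₂)/(3EI) = θ_0, giving M_B = 40.59 kN·m (hogging).
Span AB, ΣM about A with M_B applied at B: R_B^{AB}·3.5 = 35 + 40.59, so R_B^{AB} = 21.6 kN and R_A = 20 − 21.6 = -1.597 kN.
Span BC, ΣM about C: R_B^{BC}·3.6 = 143.6 + 40.59, so R_B^{BC} = 51.15 kN and R_C = 159.5 − 51.15 = 108.4 kN.
R_B = 21.6 + 51.15 = 72.75 kN.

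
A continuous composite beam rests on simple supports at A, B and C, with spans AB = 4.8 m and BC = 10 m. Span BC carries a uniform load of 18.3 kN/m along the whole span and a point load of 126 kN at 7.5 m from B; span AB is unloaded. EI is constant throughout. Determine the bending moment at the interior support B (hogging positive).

Take M_B as the redundant. Released structure: two simple spans AB and BC with a hinge at B.
End slopes at the hinge B, treating each span as simply supported:
  span BC: UDL 18.3: wL³/(24EI) = 762.5/EI
  span BC: point load 126 at a = 7.5: Pab(L + b)/(6LEI) = 492.2/EI
  relative rotation θ_0 = (0 + 1255)/EI = 1255/EI
A unit hogging moment at B produces rotation L₁/(3EI) + L₂/(3EI) = 4.933/EI.
Compatibility: M_B·(L₁+L₂)/(3EI) = θ_0, giving M_B = 254.3 kN·m (hogging).

M_B = 254.3 kN·m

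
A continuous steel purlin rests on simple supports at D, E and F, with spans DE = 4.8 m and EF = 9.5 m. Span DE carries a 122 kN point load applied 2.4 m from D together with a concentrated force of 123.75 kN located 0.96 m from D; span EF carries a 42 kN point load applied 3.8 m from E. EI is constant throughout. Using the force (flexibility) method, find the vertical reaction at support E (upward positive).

Insert a hinge at E; M_E is the redundant, and each span becomes simply supported.
End slopes at the hinge E, treating each span as simply supported:
  span DE: point load 122 at a = 2.4: Pab(L + a)/(6LEI) = 175.7/EI
  span DE: point load 123.75 at a = 0.96: Pab(L + a)/(6LEI) = 91.24/EI
  span EF: point load 42 at a = 3.8: Pab(L + b)/(6LEI) = 242.6/EI
  relative rotation θ_0 = (266.9 + 242.6)/EI = 509.5/EI
A unit hogging moment at E produces rotation L₁/(3EI) + L₂/(3EI) = 4.767/EI.
Compatibility: M_E·(L₁+L₂)/(3EI) = θ_0, giving M_E = 106.9 kN·m (hogging).
Span DE, ΣM about D with M_E applied at E: R_E^{DE}·4.8 = 411.6 + 106.9, so R_E^{DE} = 108 kN and R_D = 245.8 − 108 = 137.7 kN.
Span EF, ΣM about F: R_E^{EF}·9.5 = 239.4 + 106.9, so R_E^{EF} = 36.45 kN and R_F = 42 − 36.45 = 5.548 kN.
R_E = 108 + 36.45 = 144.5 kN.

R_E = 144.5 kN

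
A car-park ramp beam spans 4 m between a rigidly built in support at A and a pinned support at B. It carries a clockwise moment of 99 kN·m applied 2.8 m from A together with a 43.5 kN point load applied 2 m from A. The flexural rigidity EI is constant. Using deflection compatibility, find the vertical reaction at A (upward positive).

R_A = -3.877 kN

Remove the prop at B; the released (primary) structure is a cantilever built in at A.
Deflection at B on the released cantilever, summing each load's contribution:
  clockwise couple 99 at a = 2.8: M₀a(2L − a)/(2EI) = 720.7/EI
  point load 43.5 at a = 2: Pa²(3L − a)/(6EI) = 290/EI
  δ_0 = 1011/EI
Tip deflection under a unit load at B: L³/(3EI) = 21.33/EI.
The prop prevents deflection at B: R_B = δ_0/δ_{BB} = 1011/21.33 = 47.38 kN.
Vertical equilibrium: R_A = ΣP − R_B = 43.5 − 47.38 = -3.877 kN.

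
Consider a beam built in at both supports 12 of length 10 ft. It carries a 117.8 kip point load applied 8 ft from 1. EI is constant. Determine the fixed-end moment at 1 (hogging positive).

M_1 = 37.7 kip·ft

Take the two fixed-end moments M_1, M_2 as redundants; the released structure is the simple span 12.
Simple-span end rotations at 1 and 2 under the given loads:
  at 1: point load 117.8 at a = 8: Pab(L + b)/(6LEI) = 377/EI
  at 2: point load 117.8 at a = 8: Pab(L + a)/(6LEI) = 565.4/EI
  θ_10 = 377/EI,  θ_20 = 565.4/EI
Flexibility coefficients: a unit moment at one end gives L/(3EI) there and L/(6EI) at the far end, so f₁₁ = f₂₂ = 3.333/EI and f₁₂ = f₂₁ = 1.667/EI.
Compatibility — zero rotation at each built-in end:
  3.333 M_1 + 1.667 M_2 = 377
  1.667 M_1 + 3.333 M_2 = 565.4
Solving the pair gives M_1 = 37.7 kip·ft and M_2 = 150.8 kip·ft (hogging).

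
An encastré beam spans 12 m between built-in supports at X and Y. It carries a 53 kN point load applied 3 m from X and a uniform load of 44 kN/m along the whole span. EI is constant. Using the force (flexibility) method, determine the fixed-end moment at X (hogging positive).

M_X = 617.4 kN·m

Release both end moments; the primary structure is a simply-supported span XY with redundants M_X and M_Y.
Simple-span end rotations at X and Y under the given loads:
  at X: point load 53 at a = 3: Pab(L + b)/(6LEI) = 417.4/EI
  at Y: point load 53 at a = 3: Pab(L + a)/(6LEI) = 298.1/EI
  at X: UDL 44: wL³/(24EI) = 3168/EI
  at Y: UDL 44: wL³/(24EI) = 3168/EI
  θ_X0 = 3585/EI,  θ_Y0 = 3466/EI
Flexibility coefficients: a unit moment at one end gives L/(3EI) there and L/(6EI) at the far end, so f₁₁ = f₂₂ = 4/EI and f₁₂ = f₂₁ = 2/EI.
Compatibility — zero rotation at each built-in end:
  4 M_X + 2 M_Y = 3585
  2 M_X + 4 M_Y = 3466
Solving the pair gives M_X = 617.4 kN·m and M_Y = 557.8 kN·m (hogging).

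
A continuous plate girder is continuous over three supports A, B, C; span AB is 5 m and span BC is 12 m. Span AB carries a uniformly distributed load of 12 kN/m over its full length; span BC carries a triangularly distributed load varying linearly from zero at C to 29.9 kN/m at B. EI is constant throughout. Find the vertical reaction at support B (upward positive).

R_B = 210.1 kN

Release continuity at B by inserting a hinge; the redundant is the internal moment M_B. The primary structure is two simply-supported spans AB and BC.
Rotations at B on the released spans (each span's end-slope, ×1/EI):
  span AB: UDL 12: wL³/(24EI) = 62.5/EI
  span BC: triangular load, peak 29.9: w₀L³/(45EI) = 1148/EI
  relative rotation θ_0 = (62.5 + 1148)/EI = 1211/EI
A unit hogging moment at B produces rotation L₁/(3EI) + L₂/(3EI) = 5.667/EI.
Slope continuity at B: θ_0 = M_B·5.667/EI, so M_B = 1211/5.667 = 213.6 kN·m (hogging).
Span AB, ΣM about A with M_B applied at B: R_B^{AB}·5 = 150 + 213.6, so R_B^{AB} = 72.73 kN and R_A = 60 − 72.73 = -12.73 kN.
Span BC, ΣM about C: R_B^{BC}·12 = 1435 + 213.6, so R_B^{BC} = 137.4 kN and R_C = 179.4 − 137.4 = 42 kN.
R_B = 72.73 + 137.4 = 210.1 kN.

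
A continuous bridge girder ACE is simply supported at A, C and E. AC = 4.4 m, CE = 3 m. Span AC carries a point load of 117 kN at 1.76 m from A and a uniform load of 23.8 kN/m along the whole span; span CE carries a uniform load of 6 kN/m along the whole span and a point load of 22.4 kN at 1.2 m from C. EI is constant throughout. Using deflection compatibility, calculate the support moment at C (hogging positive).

Release continuity at C by inserting a hinge; the redundant is the internal moment M_C. The primary structure is two simply-supported spans AC and CE.
End slopes at the hinge C, treating each span as simply supported:
  span AC: point load 117 at a = 1.76: Pab(L + a)/(6LEI) = 126.8/EI
  span AC: UDL 23.8: wL³/(24EI) = 84.47/EI
  span CE: UDL 6: wL³/(24EI) = 6.75/EI
  span CE: point load 22.4 at a = 1.2: Pab(L + b)/(6LEI) = 12.9/EI
  relative rotation θ_0 = (211.3 + 19.65)/EI = 231/EI
A unit hogging moment at C produces rotation L₁/(3EI) + L₂/(3EI) = 2.467/EI.
Slope continuity at C: θ_0 = M_C·2.467/EI, so M_C = 231/2.467 = 93.64 kN·m (hogging).

M_C = 93.64 kN·m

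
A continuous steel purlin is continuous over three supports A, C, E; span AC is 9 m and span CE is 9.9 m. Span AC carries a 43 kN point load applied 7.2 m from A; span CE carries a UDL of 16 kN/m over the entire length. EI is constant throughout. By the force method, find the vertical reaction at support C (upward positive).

R_C = 141 kN

Take M_C as the redundant. Released structure: two simple spans AC and CE with a hinge at C.
End slopes at the hinge C, treating each span as simply supported:
  span AC: point load 43 at a = 7.2: Pab(L + a)/(6LEI) = 167.2/EI
  span CE: UDL 16: wL³/(24EI) = 646.9/EI
  relative rotation θ_0 = (167.2 + 646.9)/EI = 814/EI
A unit hogging moment at C produces rotation L₁/(3EI) + L₂/(3EI) = 6.3/EI.
Compatibility: M_C·(L₁+L₂)/(3EI) = θ_0, giving M_C = 129.2 kN·m (hogging).
Span AC, ΣM about A with M_C applied at C: R_C^{AC}·9 = 309.6 + 129.2, so R_C^{AC} = 48.76 kN and R_A = 43 − 48.76 = -5.757 kN.
Span CE, ΣM about E: R_C^{CE}·9.9 = 784.1 + 129.2, so R_C^{CE} = 92.25 kN and R_E = 158.4 − 92.25 = 66.15 kN.
R_C = 48.76 + 92.25 = 141 kN.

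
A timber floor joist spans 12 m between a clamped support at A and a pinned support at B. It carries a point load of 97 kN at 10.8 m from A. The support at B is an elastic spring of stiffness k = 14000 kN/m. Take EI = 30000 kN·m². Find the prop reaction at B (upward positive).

R_B = 82.19 kN

Choose R_B as the redundant. The primary structure is the cantilever fixed at A.
Primary-structure tip deflection at B by superposition:
  point load 97 at a = 10.8: Pa²(3L − a)/(6EI) = 47519/EI
Tip deflection under a unit load at B: L³/(3EI) = 576/EI.
With EI = 30000 kN·m²: δ_0 = 1.584 m and δ_{BB} = 0.0192 m/kN.
Compatibility — the spring shortens by R_B/k under the reaction it provides: δ_0 − R_B·δ_{BB} = R_B/k. With 1/k = 0.000071 m/kN, R_B = δ_0 / (δ_{BB} + 1/k) = 1.584 / (0.0192 + 0.000071) = 82.19 kN.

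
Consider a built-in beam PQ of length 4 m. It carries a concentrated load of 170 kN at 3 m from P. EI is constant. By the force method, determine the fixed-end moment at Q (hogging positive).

M_Q = 95.62 kN·m

Release both end moments; the primary structure is a simply-supported span PQ with redundants M_P and M_Q.
Simple-span end rotations at P and Q under the given loads:
  at P: point load 170 at a = 3: Pab(L + b)/(6LEI) = 106.2/EI
  at Q: point load 170 at a = 3: Pab(L + a)/(6LEI) = 148.8/EI
  θ_P0 = 106.2/EI,  θ_Q0 = 148.8/EI
Flexibility coefficients: a unit moment at one end gives L/(3EI) there and L/(6EI) at the far end, so f₁₁ = f₂₂ = 1.333/EI and f₁₂ = f₂₁ = 0.6667/EI.
Compatibility — zero rotation at each built-in end:
  1.333 M_P + 0.6667 M_Q = 106.2
  0.6667 M_P + 1.333 M_Q = 148.8
Solving the pair gives M_P = 31.88 kN·m and M_Q = 95.62 kN·m (hogging).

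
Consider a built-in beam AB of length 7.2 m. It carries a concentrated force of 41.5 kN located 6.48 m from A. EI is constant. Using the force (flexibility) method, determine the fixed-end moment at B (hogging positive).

M_B = 24.2 kN·m

Take the two fixed-end moments M_A, M_B as redundants; the released structure is the simple span AB.
On the primary (simply-supported) span, the end slopes from the loading are:
  at A: point load 41.5 at a = 6.48: Pab(L + b)/(6LEI) = 35.5/EI
  at B: point load 41.5 at a = 6.48: Pab(L + a)/(6LEI) = 61.31/EI
  θ_A0 = 35.5/EI,  θ_B0 = 61.31/EI
Flexibility coefficients: a unit moment at one end gives L/(3EI) there and L/(6EI) at the far end, so f₁₁ = f₂₂ = 2.4/EI and f₁₂ = f₂₁ = 1.2/EI.
Compatibility — zero rotation at each built-in end:
  2.4 M_A + 1.2 M_B = 35.5
  1.2 M_A + 2.4 M_B = 61.31
Solving the pair gives M_A = 2.689 kN·m and M_B = 24.2 kN·m (hogging).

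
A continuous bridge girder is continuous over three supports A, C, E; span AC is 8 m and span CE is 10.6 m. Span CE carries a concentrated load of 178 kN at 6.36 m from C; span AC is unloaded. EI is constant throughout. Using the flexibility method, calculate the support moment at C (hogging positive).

M_C = 180.6 kN·m

Release continuity at C by inserting a hinge; the redundant is the internal moment M_C. The primary structure is two simply-supported spans AC and CE.
End slopes at the hinge C, treating each span as simply supported:
  span CE: point load 178 at a = 6.36: Pab(L + b)/(6LEI) = 1120/EI
  relative rotation θ_0 = (0 + 1120)/EI = 1120/EI
A unit hogging moment at C produces rotation L₁/(3EI) + L₂/(3EI) = 6.2/EI.
Slope continuity at C: θ_0 = M_C·6.2/EI, so M_C = 1120/6.2 = 180.6 kN·m (hogging).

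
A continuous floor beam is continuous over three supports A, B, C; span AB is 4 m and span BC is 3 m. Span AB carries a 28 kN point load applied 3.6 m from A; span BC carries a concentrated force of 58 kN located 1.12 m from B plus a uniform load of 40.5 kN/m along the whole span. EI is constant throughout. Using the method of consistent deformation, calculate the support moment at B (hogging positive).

M_B = 39.19 kN·m

Take M_B as the redundant. Released structure: two simple spans AB and BC with a hinge at B.
Discontinuity in slope at B on the released structure — sum the simple-span end rotations:
  span AB: point load 28 at a = 3.6: Pab(L + a)/(6LEI) = 12.77/EI
  span BC: point load 58 at a = 1.12: Pab(L + b)/(6LEI) = 33.11/EI
  span BC: UDL 40.5: wL³/(24EI) = 45.56/EI
  relative rotation θ_0 = (12.77 + 78.67)/EI = 91.44/EI
A unit hogging moment at B produces rotation L₁/(3EI) + L₂/(3EI) = 2.333/EI.
Slope continuity at B: θ_0 = M_B·2.333/EI, so M_B = 91.44/2.333 = 39.19 kN·m (hogging).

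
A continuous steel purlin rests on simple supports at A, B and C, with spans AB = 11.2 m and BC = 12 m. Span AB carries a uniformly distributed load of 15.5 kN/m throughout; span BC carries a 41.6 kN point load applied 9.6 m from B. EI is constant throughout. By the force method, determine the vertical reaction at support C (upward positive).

R_C = 21.44 kN

Release continuity at B by inserting a hinge; the redundant is the internal moment M_B. The primary structure is two simply-supported spans AB and BC.
End slopes at the hinge B, treating each span as simply supported:
  span AB: UDL 15.5: wL³/(24EI) = 907.3/EI
  span BC: point load 41.6 at a = 9.6: Pab(L + b)/(6LEI) = 191.7/EI
  relative rotation θ_0 = (907.3 + 191.7)/EI = 1099/EI
A unit hogging moment at B produces rotation L₁/(3EI) + L₂/(3EI) = 7.733/EI.
Compatibility: M_B·(L₁+L₂)/(3EI) = θ_0, giving M_B = 142.1 kN·m (hogging).
Span BC, ΣM about C: R_B^{BC}·12 = 99.84 + 142.1, so R_B^{BC} = 20.16 kN and R_C = 41.6 − 20.16 = 21.44 kN.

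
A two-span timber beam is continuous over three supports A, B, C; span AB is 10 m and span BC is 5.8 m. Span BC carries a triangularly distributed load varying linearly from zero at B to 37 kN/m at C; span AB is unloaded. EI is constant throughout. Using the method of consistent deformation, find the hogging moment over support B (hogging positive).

M_B = 26.65 kN·m

Take M_B as the redundant. Released structure: two simple spans AB and BC with a hinge at B.
Rotations at B on the released spans (each span's end-slope, ×1/EI):
  span BC: triangular load, peak 37: 7w₀L³/(360EI) = 140.4/EI
  relative rotation θ_0 = (0 + 140.4)/EI = 140.4/EI
A unit hogging moment at B produces rotation L₁/(3EI) + L₂/(3EI) = 5.267/EI.
Compatibility: M_B·(L₁+L₂)/(3EI) = θ_0, giving M_B = 26.65 kN·m (hogging).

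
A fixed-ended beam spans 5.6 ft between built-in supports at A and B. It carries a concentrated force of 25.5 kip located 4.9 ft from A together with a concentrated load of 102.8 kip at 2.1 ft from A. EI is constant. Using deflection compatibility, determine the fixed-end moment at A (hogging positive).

Take the two fixed-end moments M_A, M_B as redundants; the released structure is the simple span AB.
On the primary (simply-supported) span, the end slopes from the loading are:
  at A: point load 25.5 at a = 4.9: Pab(L + b)/(6LEI) = 16.4/EI
  at B: point load 25.5 at a = 4.9: Pab(L + a)/(6LEI) = 27.33/EI
  at A: point load 102.8 at a = 2.1: Pab(L + b)/(6LEI) = 204.6/EI
  at B: point load 102.8 at a = 2.1: Pab(L + a)/(6LEI) = 173.2/EI
  θ_A0 = 221/EI,  θ_B0 = 200.5/EI
Flexibility coefficients: a unit moment at one end gives L/(3EI) there and L/(6EI) at the far end, so f₁₁ = f₂₂ = 1.867/EI and f₁₂ = f₂₁ = 0.9333/EI.
Compatibility — zero rotation at each built-in end:
  1.867 M_A + 0.9333 M_B = 221
  0.9333 M_A + 1.867 M_B = 200.5
Solving the pair gives M_A = 86.28 kip·ft and M_B = 64.26 kip·ft (hogging).

M_A = 86.28 kip·ft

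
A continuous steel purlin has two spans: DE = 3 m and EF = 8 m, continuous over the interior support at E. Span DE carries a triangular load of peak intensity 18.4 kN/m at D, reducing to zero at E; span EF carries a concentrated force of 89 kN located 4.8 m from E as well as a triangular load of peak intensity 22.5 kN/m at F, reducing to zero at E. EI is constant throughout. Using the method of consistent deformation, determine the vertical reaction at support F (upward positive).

R_F = 94.56 kN

Insert a hinge at E; M_E is the redundant, and each span becomes simply supported.
Discontinuity in slope at E on the released structure — sum the simple-span end rotations:
  span DE: triangular load, peak 18.4: 7w₀L³/(360EI) = 9.66/EI
  span EF: point load 89 at a = 4.8: Pab(L + b)/(6LEI) = 319/EI
  span EF: triangular load, peak 22.5: 7w₀L³/(360EI) = 224/EI
  relative rotation θ_0 = (9.66 + 543)/EI = 552.6/EI
A unit hogging moment at E produces rotation L₁/(3EI) + L₂/(3EI) = 3.667/EI.
Compatibility: M_E·(L₁+L₂)/(3EI) = θ_0, giving M_E = 150.7 kN·m (hogging).
Span EF, ΣM about F: R_E^{EF}·8 = 524.8 + 150.7, so R_E^{EF} = 84.44 kN and R_F = 179 − 84.44 = 94.56 kN.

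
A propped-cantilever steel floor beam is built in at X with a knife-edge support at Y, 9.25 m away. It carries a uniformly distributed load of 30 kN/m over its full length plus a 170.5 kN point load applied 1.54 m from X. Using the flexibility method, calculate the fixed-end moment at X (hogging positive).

M_X = 521.5 kN·m

Remove the prop at Y; the released (primary) structure is a cantilever built in at X.
Downward deflection at the released point Y due to the loads:
  UDL 30: wL⁴/(8EI) = 27454/EI
  point load 170.5 at a = 1.54: Pa²(3L − a)/(6EI) = 1766/EI
  δ_0 = 29220/EI
Tip deflection under a unit load at Y: L³/(3EI) = 263.8/EI.
Compatibility at Y: δ_0 − R_Y·δ_{YY} = 0, so R_Y = 29220/263.8 = 110.8 kN.
Moment equilibrium about X: M_X = Σ(load moments about X) − R_Y·L = 1546 − 110.8×9.25 = 521.5 kN·m.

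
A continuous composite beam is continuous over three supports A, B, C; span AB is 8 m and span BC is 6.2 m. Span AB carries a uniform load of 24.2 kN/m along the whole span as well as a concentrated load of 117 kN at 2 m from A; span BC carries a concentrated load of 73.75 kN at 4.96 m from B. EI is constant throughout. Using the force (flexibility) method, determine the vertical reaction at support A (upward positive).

R_A = 160.8 kN

Insert a hinge at B; M_B is the redundant, and each span becomes simply supported.
Discontinuity in slope at B on the released structure — sum the simple-span end rotations:
  span AB: UDL 24.2: wL³/(24EI) = 516.3/EI
  span AB: point load 117 at a = 2: Pab(L + a)/(6LEI) = 292.5/EI
  span BC: point load 73.75 at a = 4.96: Pab(L + b)/(6LEI) = 90.72/EI
  relative rotation θ_0 = (808.8 + 90.72)/EI = 899.5/EI
A unit hogging moment at B produces rotation L₁/(3EI) + L₂/(3EI) = 4.733/EI.
Compatibility: M_B·(L₁+L₂)/(3EI) = θ_0, giving M_B = 190 kN·m (hogging).
Span AB, ΣM about A with M_B applied at B: R_B^{AB}·8 = 1008 + 190, so R_B^{AB} = 149.8 kN and R_A = 310.6 − 149.8 = 160.8 kN.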